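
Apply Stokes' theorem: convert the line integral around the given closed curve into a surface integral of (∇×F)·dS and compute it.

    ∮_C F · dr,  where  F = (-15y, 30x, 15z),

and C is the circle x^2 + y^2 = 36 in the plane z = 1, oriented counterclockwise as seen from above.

Let S be the flat disk x^2 + y^2 ≤ 36 in the plane z = 1, with upward unit normal n̂ = ẑ. By Stokes' theorem,

    ∮_C F · dr = ∬_S (∇ × F) · n̂ dS = ∬_D (curl F)_z dA,

where D is the disk x^2 + y^2 ≤ 36.

Compute the curl of F = (-15y, 30x, 15z):
    (∇ × F)_x = ∂F_z/∂y - ∂F_y/∂z = 0,
    (∇ × F)_y = ∂F_x/∂z - ∂F_z/∂x = 0,
    (∇ × F)_z = ∂F_y/∂x - ∂F_x/∂y = 45.

On z = 1, (curl F)_z = 45.

Convert to polar (x = r cos θ, y = r sin θ, dA = r dr dθ); the integrand becomes 45, so

    ∬_D (curl F)_z dA = ∫_0^{2π} ∫_0^{6} (45) · r dr dθ.

Inner (r from 0 to 6): 810.
Outer (θ from 0 to 2π): 1620π.

Therefore ∮_C F · dr = 1620π.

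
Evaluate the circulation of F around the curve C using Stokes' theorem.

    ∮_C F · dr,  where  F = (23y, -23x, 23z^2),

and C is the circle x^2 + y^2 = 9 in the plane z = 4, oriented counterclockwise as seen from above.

Let S be the flat disk x^2 + y^2 ≤ 9 in the plane z = 4, with upward unit normal n̂ = ẑ. By Stokes' theorem,

    ∮_C F · dr = ∬_S (∇ × F) · n̂ dS = ∬_D (curl F)_z dA,

where D is the disk x^2 + y^2 ≤ 9.

Compute the curl of F = (23y, -23x, 23z^2):
    (∇ × F)_x = ∂F_z/∂y - ∂F_y/∂z = 0,
    (∇ × F)_y = ∂F_x/∂z - ∂F_z/∂x = 0,
    (∇ × F)_z = ∂F_y/∂x - ∂F_x/∂y = -46.

On z = 4, (curl F)_z = -46.

Convert to polar (x = r cos θ, y = r sin θ, dA = r dr dθ); the integrand becomes -46, so

    ∬_D (curl F)_z dA = ∫_0^{2π} ∫_0^{3} (-46) · r dr dθ.

Inner (r from 0 to 3): -207.
Outer (θ from 0 to 2π): -414π.

Therefore ∮_C F · dr = -414π.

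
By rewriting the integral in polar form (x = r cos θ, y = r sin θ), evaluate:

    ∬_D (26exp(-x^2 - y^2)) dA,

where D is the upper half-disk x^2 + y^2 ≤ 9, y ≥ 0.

The region D is 0 ≤ r ≤ 3, 0 ≤ θ ≤ π in polar coordinates, where x = r cos(θ), y = r sin(θ), and dA = r dr dθ.

Under the substitution, the integrand becomes 26exp(-r^2), so

    ∬_D (26exp(-x^2 - y^2)) dA = ∫_{0}^{π} ∫_{0}^{3} (26exp(-r^2)) · r dr dθ.

Inner integral (in r): ∫_{0}^{3} (26exp(-r^2)) · r dr = 13 - 13exp(-9).

Outer integral (in θ): ∫_{0}^{π} (13 - 13exp(-9)) dθ = -13π exp(-9) + 13π.

Therefore ∬_D (26exp(-x^2 - y^2)) dA = -13π exp(-9) + 13π.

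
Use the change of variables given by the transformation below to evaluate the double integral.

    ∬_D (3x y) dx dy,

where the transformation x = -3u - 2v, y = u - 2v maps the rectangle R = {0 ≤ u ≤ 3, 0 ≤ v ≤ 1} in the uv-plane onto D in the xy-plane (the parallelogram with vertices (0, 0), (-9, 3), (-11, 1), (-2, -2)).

Compute the Jacobian determinant of (x, y) with respect to (u, v):

    ∂(x,y)/∂(u,v) = | -3  -2 | = (-3)(-2) - (-2)(1) = 8.
                   | 1  -2 |

Its absolute value is |J| = 8 (the area scaling factor).

Substituting x = -3u - 2v, y = u - 2v into the integrand,

    3x y → -9u^2 + 12u v + 12v^2,

so the integral becomes

    ∬_R (-9u^2 + 12u v + 12v^2) · |J| du dv = ∫_0^3 ∫_0^1 (-72u^2 + 96u v + 96v^2) dv du.

Inner (v): -72u^2 + 48u + 32.
Outer (u): -336.

Therefore ∬_D (3x y) dx dy = -336.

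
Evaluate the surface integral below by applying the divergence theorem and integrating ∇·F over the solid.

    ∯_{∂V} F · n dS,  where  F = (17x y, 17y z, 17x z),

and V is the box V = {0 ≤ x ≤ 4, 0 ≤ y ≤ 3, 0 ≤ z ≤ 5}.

By the divergence theorem,

    ∯_{∂V} F · n dS = ∭_V (∇ · F) dV.

Compute the divergence:
    ∇ · F = ∂F_x/∂x + ∂F_y/∂y + ∂F_z/∂z = 17y + 17z + 17x = 17x + 17y + 17z.

V is a rectangular box, so dV = dx dy dz with 0 ≤ x ≤ 4, 0 ≤ y ≤ 3, 0 ≤ z ≤ 5.

Integrate (17x + 17y + 17z) over V as an iterated integral:

    ∭_V (∇·F) dV = ∫_0^{4} ∫_0^{3} ∫_0^{5} (17x + 17y + 17z) dz dy dx.

Inner (z from 0 to 5): 85x + 85y + 425/2.
Middle (y from 0 to 3): 255x + 1020.
Outer (x from 0 to 4): 6120.

Therefore ∯_{∂V} F · n dS = 6120.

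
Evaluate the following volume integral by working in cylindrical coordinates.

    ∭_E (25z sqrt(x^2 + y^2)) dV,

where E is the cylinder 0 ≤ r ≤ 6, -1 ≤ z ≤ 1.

In cylindrical coordinates, x = r cos(θ), y = r sin(θ), z = z, and dV = r dr dθ dz.

The integrand becomes 25r z, so

    ∭_E (25z sqrt(x^2 + y^2)) dV = ∫_{0}^{2π} ∫_{0}^{6} ∫_{-1}^{1} (25r z) · r dz dr dθ.

Inner (z): 0.
Middle (r from 0 to 6): 0.
Outer (θ): 0.

Therefore the triple integral equals 0.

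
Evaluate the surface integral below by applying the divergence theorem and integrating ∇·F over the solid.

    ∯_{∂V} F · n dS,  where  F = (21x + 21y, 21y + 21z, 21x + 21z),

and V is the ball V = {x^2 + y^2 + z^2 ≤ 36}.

By the divergence theorem,

    ∯_{∂V} F · n dS = ∭_V (∇ · F) dV.

Compute the divergence:
    ∇ · F = ∂F_x/∂x + ∂F_y/∂y + ∂F_z/∂z = 21 + 21 + 21 = 63.

In spherical coordinates, x = ρ sin(φ) cos(θ), y = ρ sin(φ) sin(θ), z = ρ cos(φ), dV = ρ^2 sin(φ) dρ dφ dθ, with 0 ≤ ρ ≤ 6, 0 ≤ φ ≤ π, 0 ≤ θ ≤ 2π.

The integrand, after substitution and multiplying by the volume element, becomes (63) · ρ^2 sin(φ), so

    ∭_V (∇·F) dV = ∫_0^{2π} ∫_0^{π} ∫_0^{6} (63) · ρ^2 sin(φ) dρ dφ dθ.

Inner (ρ from 0 to 6): 4536sin(φ).
Middle (φ from 0 to π): 9072.
Outer (θ from 0 to 2π): 18144π.

Therefore ∯_{∂V} F · n dS = 18144π.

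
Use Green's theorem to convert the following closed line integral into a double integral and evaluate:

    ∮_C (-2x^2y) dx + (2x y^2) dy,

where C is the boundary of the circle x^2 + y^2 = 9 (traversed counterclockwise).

Green's theorem converts the closed line integral into a double integral over the enclosed region D:

    ∮_C P dx + Q dy = ∬_D (∂Q/∂x - ∂P/∂y) dA.

Here P = -2x^2y, Q = 2x y^2, so

    ∂Q/∂x = 2y^2,    ∂P/∂y = -2x^2,
    ∂Q/∂x - ∂P/∂y = 2x^2 + 2y^2.

D is the region x^2 + y^2 ≤ 9. Evaluating the double integral:

In polar coordinates (x = r cos θ, y = r sin θ, dA = r dr dθ) the integrand becomes 2r^2, so

    ∬_D (2x^2 + 2y^2) dA = ∫_0^{2π} ∫_0^{3} (2r^2) · r dr dθ.

Inner (r from 0 to 3): 81/2.
Outer (θ from 0 to 2π): 81π.

Therefore ∮_C P dx + Q dy = 81π.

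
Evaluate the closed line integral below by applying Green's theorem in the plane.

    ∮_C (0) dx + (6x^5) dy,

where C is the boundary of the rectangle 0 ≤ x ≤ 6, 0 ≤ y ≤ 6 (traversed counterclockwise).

Green's theorem converts the closed line integral into a double integral over the enclosed region D:

    ∮_C P dx + Q dy = ∬_D (∂Q/∂x - ∂P/∂y) dA.

Here P = 0, Q = 6x^5, so

    ∂Q/∂x = 30x^4,    ∂P/∂y = 0,
    ∂Q/∂x - ∂P/∂y = 30x^4.

D is the region 0 ≤ x ≤ 6, 0 ≤ y ≤ 6. Evaluating the double integral:

    ∬_D (30x^4) dA = ∫_0^{6} ∫_0^{6} (30x^4) dy dx.

Inner (y from 0 to 6): 180x^4.
Outer (x from 0 to 6): 279936.

Therefore ∮_C P dx + Q dy = 279936.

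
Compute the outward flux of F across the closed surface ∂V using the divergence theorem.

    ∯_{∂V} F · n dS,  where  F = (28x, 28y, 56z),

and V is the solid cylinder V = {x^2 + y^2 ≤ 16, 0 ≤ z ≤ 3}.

By the divergence theorem,

    ∯_{∂V} F · n dS = ∭_V (∇ · F) dV.

Compute the divergence:
    ∇ · F = ∂F_x/∂x + ∂F_y/∂y + ∂F_z/∂z = 28 + 28 + 56 = 112.

In cylindrical coordinates, x = r cos(θ), y = r sin(θ), z = z, dV = r dr dθ dz, with 0 ≤ r ≤ 4, 0 ≤ θ ≤ 2π, 0 ≤ z ≤ 3.

The integrand, after substitution and multiplying by the volume element, becomes (112) · r, so

    ∭_V (∇·F) dV = ∫_0^{2π} ∫_0^{4} ∫_0^{3} (112) · r dz dr dθ.

Inner (z from 0 to 3): 336r.
Middle (r from 0 to 4): 2688.
Outer (θ from 0 to 2π): 5376π.

Therefore ∯_{∂V} F · n dS = 5376π.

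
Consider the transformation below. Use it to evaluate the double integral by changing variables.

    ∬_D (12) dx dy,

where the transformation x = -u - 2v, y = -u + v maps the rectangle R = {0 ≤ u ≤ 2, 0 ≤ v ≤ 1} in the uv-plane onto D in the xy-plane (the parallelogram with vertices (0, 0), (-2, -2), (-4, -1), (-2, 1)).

Compute the Jacobian determinant of (x, y) with respect to (u, v):

    ∂(x,y)/∂(u,v) = | -1  -2 | = (-1)(1) - (-2)(-1) = -3.
                   | -1  1 |

Its absolute value is |J| = 3 (the area scaling factor).

Substituting x = -u - 2v, y = -u + v into the integrand,

    12 → 12,

so the integral becomes

    ∬_R (12) · |J| du dv = ∫_0^2 ∫_0^1 (36) dv du.

Inner (v): 36.
Outer (u): 72.

Therefore ∬_D (12) dx dy = 72.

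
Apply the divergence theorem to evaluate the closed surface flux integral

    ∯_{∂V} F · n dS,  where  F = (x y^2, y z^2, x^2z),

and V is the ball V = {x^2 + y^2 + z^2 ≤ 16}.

By the divergence theorem,

    ∯_{∂V} F · n dS = ∭_V (∇ · F) dV.

Compute the divergence:
    ∇ · F = ∂F_x/∂x + ∂F_y/∂y + ∂F_z/∂z = y^2 + z^2 + x^2 = x^2 + y^2 + z^2.

In spherical coordinates, x = ρ sin(φ) cos(θ), y = ρ sin(φ) sin(θ), z = ρ cos(φ), dV = ρ^2 sin(φ) dρ dφ dθ, with 0 ≤ ρ ≤ 4, 0 ≤ φ ≤ π, 0 ≤ θ ≤ 2π.

The integrand, after substitution and multiplying by the volume element, becomes (ρ^2) · ρ^2 sin(φ), so

    ∭_V (∇·F) dV = ∫_0^{2π} ∫_0^{π} ∫_0^{4} (ρ^2) · ρ^2 sin(φ) dρ dφ dθ.

Inner (ρ from 0 to 4): 1024sin(φ)/5.
Middle (φ from 0 to π): 2048/5.
Outer (θ from 0 to 2π): 4096π/5.

Therefore ∯_{∂V} F · n dS = 4096π/5.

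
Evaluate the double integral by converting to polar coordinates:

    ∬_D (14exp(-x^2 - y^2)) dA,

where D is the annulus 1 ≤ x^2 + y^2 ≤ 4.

The region D is 1 ≤ r ≤ 2, 0 ≤ θ ≤ 2π in polar coordinates, where x = r cos(θ), y = r sin(θ), and dA = r dr dθ.

Under the substitution, the integrand becomes 14exp(-r^2), so

    ∬_D (14exp(-x^2 - y^2)) dA = ∫_{0}^{2π} ∫_{1}^{2} (14exp(-r^2)) · r dr dθ.

Inner integral (in r): ∫_{1}^{2} (14exp(-r^2)) · r dr = -(7 - 7exp(3))exp(-4).

Outer integral (in θ): ∫_{0}^{2π} (-(7 - 7exp(3))exp(-4)) dθ = -14π (1 - exp(3))exp(-4).

Therefore ∬_D (14exp(-x^2 - y^2)) dA = -14π (1 - exp(3))exp(-4).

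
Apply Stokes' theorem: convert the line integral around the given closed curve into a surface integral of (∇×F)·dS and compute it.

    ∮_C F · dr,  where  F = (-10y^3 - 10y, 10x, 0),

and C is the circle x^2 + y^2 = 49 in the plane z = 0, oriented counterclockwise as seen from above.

Let S be the flat disk x^2 + y^2 ≤ 49 in the plane z = 0, with upward unit normal n̂ = ẑ. By Stokes' theorem,

    ∮_C F · dr = ∬_S (∇ × F) · n̂ dS = ∬_D (curl F)_z dA,

where D is the disk x^2 + y^2 ≤ 49.

Compute the curl of F = (-10y^3 - 10y, 10x, 0):
    (∇ × F)_x = ∂F_z/∂y - ∂F_y/∂z = 0,
    (∇ × F)_y = ∂F_x/∂z - ∂F_z/∂x = 0,
    (∇ × F)_z = ∂F_y/∂x - ∂F_x/∂y = 30y^2 + 20.

On z = 0, (curl F)_z = 30y^2 + 20.

Convert to polar (x = r cos θ, y = r sin θ, dA = r dr dθ); the integrand becomes 30r^2sin(θ)^2 + 20, so

    ∬_D (curl F)_z dA = ∫_0^{2π} ∫_0^{7} (30r^2sin(θ)^2 + 20) · r dr dθ.

Inner (r from 0 to 7): 36015sin(θ)^2/2 + 490.
Outer (θ from 0 to 2π): 37975π/2.

Therefore ∮_C F · dr = 37975π/2.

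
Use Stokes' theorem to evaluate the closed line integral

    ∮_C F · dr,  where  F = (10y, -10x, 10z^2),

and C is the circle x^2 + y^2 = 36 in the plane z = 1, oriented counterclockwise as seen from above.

Let S be the flat disk x^2 + y^2 ≤ 36 in the plane z = 1, with upward unit normal n̂ = ẑ. By Stokes' theorem,

    ∮_C F · dr = ∬_S (∇ × F) · n̂ dS = ∬_D (curl F)_z dA,

where D is the disk x^2 + y^2 ≤ 36.

Compute the curl of F = (10y, -10x, 10z^2):
    (∇ × F)_x = ∂F_z/∂y - ∂F_y/∂z = 0,
    (∇ × F)_y = ∂F_x/∂z - ∂F_z/∂x = 0,
    (∇ × F)_z = ∂F_y/∂x - ∂F_x/∂y = -20.

On z = 1, (curl F)_z = -20.

Convert to polar (x = r cos θ, y = r sin θ, dA = r dr dθ); the integrand becomes -20, so

    ∬_D (curl F)_z dA = ∫_0^{2π} ∫_0^{6} (-20) · r dr dθ.

Inner (r from 0 to 6): -360.
Outer (θ from 0 to 2π): -720π.

Therefore ∮_C F · dr = -720π.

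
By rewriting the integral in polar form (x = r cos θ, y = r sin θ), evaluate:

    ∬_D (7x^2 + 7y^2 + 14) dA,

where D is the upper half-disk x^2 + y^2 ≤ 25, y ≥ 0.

The region D is 0 ≤ r ≤ 5, 0 ≤ θ ≤ π in polar coordinates, where x = r cos(θ), y = r sin(θ), and dA = r dr dθ.

Under the substitution, the integrand becomes 7r^2 + 14, so

    ∬_D (7x^2 + 7y^2 + 14) dA = ∫_{0}^{π} ∫_{0}^{5} (7r^2 + 14) · r dr dθ.

Inner integral (in r): ∫_{0}^{5} (7r^2 + 14) · r dr = 5075/4.

Outer integral (in θ): ∫_{0}^{π} (5075/4) dθ = 5075π/4.

Therefore ∬_D (7x^2 + 7y^2 + 14) dA = 5075π/4.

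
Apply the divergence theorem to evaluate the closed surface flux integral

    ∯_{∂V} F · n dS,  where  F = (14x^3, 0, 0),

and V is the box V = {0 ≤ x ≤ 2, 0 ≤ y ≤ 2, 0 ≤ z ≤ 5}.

By the divergence theorem,

    ∯_{∂V} F · n dS = ∭_V (∇ · F) dV.

Compute the divergence:
    ∇ · F = ∂F_x/∂x + ∂F_y/∂y + ∂F_z/∂z = 42x^2 + 0 + 0 = 42x^2.

V is a rectangular box, so dV = dx dy dz with 0 ≤ x ≤ 2, 0 ≤ y ≤ 2, 0 ≤ z ≤ 5.

Integrate (42x^2) over V as an iterated integral:

    ∭_V (∇·F) dV = ∫_0^{2} ∫_0^{2} ∫_0^{5} (42x^2) dz dy dx.

Inner (z from 0 to 5): 210x^2.
Middle (y from 0 to 2): 420x^2.
Outer (x from 0 to 2): 1120.

Therefore ∯_{∂V} F · n dS = 1120.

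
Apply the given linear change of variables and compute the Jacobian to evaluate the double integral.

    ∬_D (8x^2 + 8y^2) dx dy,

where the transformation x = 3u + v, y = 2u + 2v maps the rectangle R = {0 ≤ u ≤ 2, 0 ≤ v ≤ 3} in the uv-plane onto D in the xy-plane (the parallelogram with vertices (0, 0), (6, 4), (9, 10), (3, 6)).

Compute the Jacobian determinant of (x, y) with respect to (u, v):

    ∂(x,y)/∂(u,v) = | 3  1 | = (3)(2) - (1)(2) = 4.
                   | 2  2 |

Its absolute value is |J| = 4 (the area scaling factor).

Substituting x = 3u + v, y = 2u + 2v into the integrand,

    8x^2 + 8y^2 → 104u^2 + 112u v + 40v^2,

so the integral becomes

    ∬_R (104u^2 + 112u v + 40v^2) · |J| du dv = ∫_0^2 ∫_0^3 (416u^2 + 448u v + 160v^2) dv du.

Inner (v): 1248u^2 + 2016u + 1440.
Outer (u): 10240.

Therefore ∬_D (8x^2 + 8y^2) dx dy = 10240.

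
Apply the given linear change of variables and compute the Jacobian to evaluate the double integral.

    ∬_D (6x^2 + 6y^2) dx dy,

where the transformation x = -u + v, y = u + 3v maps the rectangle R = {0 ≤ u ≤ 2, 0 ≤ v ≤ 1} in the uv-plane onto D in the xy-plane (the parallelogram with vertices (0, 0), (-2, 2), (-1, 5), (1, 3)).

Compute the Jacobian determinant of (x, y) with respect to (u, v):

    ∂(x,y)/∂(u,v) = | -1  1 | = (-1)(3) - (1)(1) = -4.
                   | 1  3 |

Its absolute value is |J| = 4 (the area scaling factor).

Substituting x = -u + v, y = u + 3v into the integrand,

    6x^2 + 6y^2 → 12u^2 + 24u v + 60v^2,

so the integral becomes

    ∬_R (12u^2 + 24u v + 60v^2) · |J| du dv = ∫_0^2 ∫_0^1 (48u^2 + 96u v + 240v^2) dv du.

Inner (v): 48u^2 + 48u + 80.
Outer (u): 384.

Therefore ∬_D (6x^2 + 6y^2) dx dy = 384.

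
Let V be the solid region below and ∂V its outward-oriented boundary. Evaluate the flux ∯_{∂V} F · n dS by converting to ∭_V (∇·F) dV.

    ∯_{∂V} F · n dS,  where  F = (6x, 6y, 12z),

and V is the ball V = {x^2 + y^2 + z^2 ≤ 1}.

By the divergence theorem,

    ∯_{∂V} F · n dS = ∭_V (∇ · F) dV.

Compute the divergence:
    ∇ · F = ∂F_x/∂x + ∂F_y/∂y + ∂F_z/∂z = 6 + 6 + 12 = 24.

In spherical coordinates, x = ρ sin(φ) cos(θ), y = ρ sin(φ) sin(θ), z = ρ cos(φ), dV = ρ^2 sin(φ) dρ dφ dθ, with 0 ≤ ρ ≤ 1, 0 ≤ φ ≤ π, 0 ≤ θ ≤ 2π.

The integrand, after substitution and multiplying by the volume element, becomes (24) · ρ^2 sin(φ), so

    ∭_V (∇·F) dV = ∫_0^{2π} ∫_0^{π} ∫_0^{1} (24) · ρ^2 sin(φ) dρ dφ dθ.

Inner (ρ from 0 to 1): 8sin(φ).
Middle (φ from 0 to π): 16.
Outer (θ from 0 to 2π): 32π.

Therefore ∯_{∂V} F · n dS = 32π.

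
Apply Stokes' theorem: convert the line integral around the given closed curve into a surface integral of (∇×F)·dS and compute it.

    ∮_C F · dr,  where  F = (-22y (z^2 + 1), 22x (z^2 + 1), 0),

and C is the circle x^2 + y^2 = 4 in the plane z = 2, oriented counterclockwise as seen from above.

Let S be the flat disk x^2 + y^2 ≤ 4 in the plane z = 2, with upward unit normal n̂ = ẑ. By Stokes' theorem,

    ∮_C F · dr = ∬_S (∇ × F) · n̂ dS = ∬_D (curl F)_z dA,

where D is the disk x^2 + y^2 ≤ 4.

Compute the curl of F = (-22y (z^2 + 1), 22x (z^2 + 1), 0):
    (∇ × F)_x = ∂F_z/∂y - ∂F_y/∂z = -44x z,
    (∇ × F)_y = ∂F_x/∂z - ∂F_z/∂x = -44y z,
    (∇ × F)_z = ∂F_y/∂x - ∂F_x/∂y = 44z^2 + 44.

On z = 2, (curl F)_z = 220.

Convert to polar (x = r cos θ, y = r sin θ, dA = r dr dθ); the integrand becomes 220, so

    ∬_D (curl F)_z dA = ∫_0^{2π} ∫_0^{2} (220) · r dr dθ.

Inner (r from 0 to 2): 440.
Outer (θ from 0 to 2π): 880π.

Therefore ∮_C F · dr = 880π.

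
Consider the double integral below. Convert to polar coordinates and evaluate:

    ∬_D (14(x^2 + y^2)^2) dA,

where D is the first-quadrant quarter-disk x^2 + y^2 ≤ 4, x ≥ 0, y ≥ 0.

The region D is 0 ≤ r ≤ 2, 0 ≤ θ ≤ π/2 in polar coordinates, where x = r cos(θ), y = r sin(θ), and dA = r dr dθ.

Under the substitution, the integrand becomes 14r^4, so

    ∬_D (14(x^2 + y^2)^2) dA = ∫_{0}^{π/2} ∫_{0}^{2} (14r^4) · r dr dθ.

Inner integral (in r): ∫_{0}^{2} (14r^4) · r dr = 448/3.

Outer integral (in θ): ∫_{0}^{π/2} (448/3) dθ = 224π/3.

Therefore ∬_D (14(x^2 + y^2)^2) dA = 224π/3.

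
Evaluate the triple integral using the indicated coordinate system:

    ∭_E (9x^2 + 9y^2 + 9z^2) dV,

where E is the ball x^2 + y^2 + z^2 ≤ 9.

In spherical coordinates, x = ρ sin(φ) cos(θ), y = ρ sin(φ) sin(θ), z = ρ cos(φ), and dV = ρ^2 sin(φ) dρ dφ dθ.

The integrand becomes 9ρ^2, so

    ∭_E (9x^2 + 9y^2 + 9z^2) dV = ∫_{0}^{2π} ∫_{0}^{π} ∫_{0}^{3} (9ρ^2) · ρ^2 sin(φ) dρ dφ dθ.

Inner (ρ): 2187sin(φ)/5.
Middle (φ): 4374/5.
Outer (θ): 8748π/5.

Therefore the triple integral equals 8748π/5.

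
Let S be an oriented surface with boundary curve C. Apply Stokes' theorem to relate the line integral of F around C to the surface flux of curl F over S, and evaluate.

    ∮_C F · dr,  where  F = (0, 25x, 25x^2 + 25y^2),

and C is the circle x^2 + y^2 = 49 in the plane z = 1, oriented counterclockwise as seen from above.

Let S be the flat disk x^2 + y^2 ≤ 49 in the plane z = 1, with upward unit normal n̂ = ẑ. By Stokes' theorem,

    ∮_C F · dr = ∬_S (∇ × F) · n̂ dS = ∬_D (curl F)_z dA,

where D is the disk x^2 + y^2 ≤ 49.

Compute the curl of F = (0, 25x, 25x^2 + 25y^2):
    (∇ × F)_x = ∂F_z/∂y - ∂F_y/∂z = 50y,
    (∇ × F)_y = ∂F_x/∂z - ∂F_z/∂x = -50x,
    (∇ × F)_z = ∂F_y/∂x - ∂F_x/∂y = 25.

On z = 1, (curl F)_z = 25.

Convert to polar (x = r cos θ, y = r sin θ, dA = r dr dθ); the integrand becomes 25, so

    ∬_D (curl F)_z dA = ∫_0^{2π} ∫_0^{7} (25) · r dr dθ.

Inner (r from 0 to 7): 1225/2.
Outer (θ from 0 to 2π): 1225π.

Therefore ∮_C F · dr = 1225π.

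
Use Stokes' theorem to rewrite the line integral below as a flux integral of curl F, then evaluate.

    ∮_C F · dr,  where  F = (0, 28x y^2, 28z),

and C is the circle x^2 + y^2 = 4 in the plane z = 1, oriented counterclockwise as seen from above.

Let S be the flat disk x^2 + y^2 ≤ 4 in the plane z = 1, with upward unit normal n̂ = ẑ. By Stokes' theorem,

    ∮_C F · dr = ∬_S (∇ × F) · n̂ dS = ∬_D (curl F)_z dA,

where D is the disk x^2 + y^2 ≤ 4.

Compute the curl of F = (0, 28x y^2, 28z):
    (∇ × F)_x = ∂F_z/∂y - ∂F_y/∂z = 0,
    (∇ × F)_y = ∂F_x/∂z - ∂F_z/∂x = 0,
    (∇ × F)_z = ∂F_y/∂x - ∂F_x/∂y = 28y^2.

On z = 1, (curl F)_z = 28y^2.

Convert to polar (x = r cos θ, y = r sin θ, dA = r dr dθ); the integrand becomes 28r^2sin(θ)^2, so

    ∬_D (curl F)_z dA = ∫_0^{2π} ∫_0^{2} (28r^2sin(θ)^2) · r dr dθ.

Inner (r from 0 to 2): 112sin(θ)^2.
Outer (θ from 0 to 2π): 112π.

Therefore ∮_C F · dr = 112π.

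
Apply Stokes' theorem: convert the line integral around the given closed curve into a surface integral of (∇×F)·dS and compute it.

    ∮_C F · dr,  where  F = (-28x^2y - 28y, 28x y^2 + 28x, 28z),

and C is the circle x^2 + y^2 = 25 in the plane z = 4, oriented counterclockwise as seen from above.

Let S be the flat disk x^2 + y^2 ≤ 25 in the plane z = 4, with upward unit normal n̂ = ẑ. By Stokes' theorem,

    ∮_C F · dr = ∬_S (∇ × F) · n̂ dS = ∬_D (curl F)_z dA,

where D is the disk x^2 + y^2 ≤ 25.

Compute the curl of F = (-28x^2y - 28y, 28x y^2 + 28x, 28z):
    (∇ × F)_x = ∂F_z/∂y - ∂F_y/∂z = 0,
    (∇ × F)_y = ∂F_x/∂z - ∂F_z/∂x = 0,
    (∇ × F)_z = ∂F_y/∂x - ∂F_x/∂y = 28x^2 + 28y^2 + 56.

On z = 4, (curl F)_z = 28x^2 + 28y^2 + 56.

Convert to polar (x = r cos θ, y = r sin θ, dA = r dr dθ); the integrand becomes 28r^2 + 56, so

    ∬_D (curl F)_z dA = ∫_0^{2π} ∫_0^{5} (28r^2 + 56) · r dr dθ.

Inner (r from 0 to 5): 5075.
Outer (θ from 0 to 2π): 10150π.

Therefore ∮_C F · dr = 10150π.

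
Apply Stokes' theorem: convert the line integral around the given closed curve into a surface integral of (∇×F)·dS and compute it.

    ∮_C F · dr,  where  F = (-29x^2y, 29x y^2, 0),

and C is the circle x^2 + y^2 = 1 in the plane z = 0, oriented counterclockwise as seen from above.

Let S be the flat disk x^2 + y^2 ≤ 1 in the plane z = 0, with upward unit normal n̂ = ẑ. By Stokes' theorem,

    ∮_C F · dr = ∬_S (∇ × F) · n̂ dS = ∬_D (curl F)_z dA,

where D is the disk x^2 + y^2 ≤ 1.

Compute the curl of F = (-29x^2y, 29x y^2, 0):
    (∇ × F)_x = ∂F_z/∂y - ∂F_y/∂z = 0,
    (∇ × F)_y = ∂F_x/∂z - ∂F_z/∂x = 0,
    (∇ × F)_z = ∂F_y/∂x - ∂F_x/∂y = 29x^2 + 29y^2.

On z = 0, (curl F)_z = 29x^2 + 29y^2.

Convert to polar (x = r cos θ, y = r sin θ, dA = r dr dθ); the integrand becomes 29r^2, so

    ∬_D (curl F)_z dA = ∫_0^{2π} ∫_0^{1} (29r^2) · r dr dθ.

Inner (r from 0 to 1): 29/4.
Outer (θ from 0 to 2π): 29π/2.

Therefore ∮_C F · dr = 29π/2.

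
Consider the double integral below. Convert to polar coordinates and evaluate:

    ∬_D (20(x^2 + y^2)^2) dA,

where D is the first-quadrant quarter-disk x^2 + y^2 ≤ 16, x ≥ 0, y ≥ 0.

The region D is 0 ≤ r ≤ 4, 0 ≤ θ ≤ π/2 in polar coordinates, where x = r cos(θ), y = r sin(θ), and dA = r dr dθ.

Under the substitution, the integrand becomes 20r^4, so

    ∬_D (20(x^2 + y^2)^2) dA = ∫_{0}^{π/2} ∫_{0}^{4} (20r^4) · r dr dθ.

Inner integral (in r): ∫_{0}^{4} (20r^4) · r dr = 40960/3.

Outer integral (in θ): ∫_{0}^{π/2} (40960/3) dθ = 20480π/3.

Therefore ∬_D (20(x^2 + y^2)^2) dA = 20480π/3.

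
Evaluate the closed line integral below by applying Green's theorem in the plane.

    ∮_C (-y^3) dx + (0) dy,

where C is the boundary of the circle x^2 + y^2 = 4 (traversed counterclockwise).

Green's theorem converts the closed line integral into a double integral over the enclosed region D:

    ∮_C P dx + Q dy = ∬_D (∂Q/∂x - ∂P/∂y) dA.

Here P = -y^3, Q = 0, so

    ∂Q/∂x = 0,    ∂P/∂y = -3y^2,
    ∂Q/∂x - ∂P/∂y = 3y^2.

D is the region x^2 + y^2 ≤ 4. Evaluating the double integral:

In polar coordinates (x = r cos θ, y = r sin θ, dA = r dr dθ) the integrand becomes 3r^2sin(θ)^2, so

    ∬_D (3y^2) dA = ∫_0^{2π} ∫_0^{2} (3r^2sin(θ)^2) · r dr dθ.

Inner (r from 0 to 2): 12sin(θ)^2.
Outer (θ from 0 to 2π): 12π.

Therefore ∮_C P dx + Q dy = 12π.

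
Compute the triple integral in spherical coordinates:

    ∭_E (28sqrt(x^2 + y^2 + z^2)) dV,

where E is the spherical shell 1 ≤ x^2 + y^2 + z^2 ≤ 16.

In spherical coordinates, x = ρ sin(φ) cos(θ), y = ρ sin(φ) sin(θ), z = ρ cos(φ), and dV = ρ^2 sin(φ) dρ dφ dθ.

The integrand becomes 28ρ, so

    ∭_E (28sqrt(x^2 + y^2 + z^2)) dV = ∫_{0}^{2π} ∫_{0}^{π} ∫_{1}^{4} (28ρ) · ρ^2 sin(φ) dρ dφ dθ.

Inner (ρ): 1785sin(φ).
Middle (φ): 3570.
Outer (θ): 7140π.

Therefore the triple integral equals 7140π.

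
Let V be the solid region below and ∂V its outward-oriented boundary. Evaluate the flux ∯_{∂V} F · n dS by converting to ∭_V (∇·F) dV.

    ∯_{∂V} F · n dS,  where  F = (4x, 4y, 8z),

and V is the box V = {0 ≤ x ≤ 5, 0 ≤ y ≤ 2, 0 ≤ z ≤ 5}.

By the divergence theorem,

    ∯_{∂V} F · n dS = ∭_V (∇ · F) dV.

Compute the divergence:
    ∇ · F = ∂F_x/∂x + ∂F_y/∂y + ∂F_z/∂z = 4 + 4 + 8 = 16.

V is a rectangular box, so dV = dx dy dz with 0 ≤ x ≤ 5, 0 ≤ y ≤ 2, 0 ≤ z ≤ 5.

Integrate (16) over V as an iterated integral:

    ∭_V (∇·F) dV = ∫_0^{5} ∫_0^{2} ∫_0^{5} (16) dz dy dx.

Inner (z from 0 to 5): 80.
Middle (y from 0 to 2): 160.
Outer (x from 0 to 5): 800.

Therefore ∯_{∂V} F · n dS = 800.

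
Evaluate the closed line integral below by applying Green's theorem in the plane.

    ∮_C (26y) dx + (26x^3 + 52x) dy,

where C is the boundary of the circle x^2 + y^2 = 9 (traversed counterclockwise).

Green's theorem converts the closed line integral into a double integral over the enclosed region D:

    ∮_C P dx + Q dy = ∬_D (∂Q/∂x - ∂P/∂y) dA.

Here P = 26y, Q = 26x^3 + 52x, so

    ∂Q/∂x = 78x^2 + 52,    ∂P/∂y = 26,
    ∂Q/∂x - ∂P/∂y = 78x^2 + 26.

D is the region x^2 + y^2 ≤ 9. Evaluating the double integral:

In polar coordinates (x = r cos θ, y = r sin θ, dA = r dr dθ) the integrand becomes 78r^2cos(θ)^2 + 26, so

    ∬_D (78x^2 + 26) dA = ∫_0^{2π} ∫_0^{3} (78r^2cos(θ)^2 + 26) · r dr dθ.

Inner (r from 0 to 3): 3159cos(θ)^2/2 + 117.
Outer (θ from 0 to 2π): 3627π/2.

Therefore ∮_C P dx + Q dy = 3627π/2.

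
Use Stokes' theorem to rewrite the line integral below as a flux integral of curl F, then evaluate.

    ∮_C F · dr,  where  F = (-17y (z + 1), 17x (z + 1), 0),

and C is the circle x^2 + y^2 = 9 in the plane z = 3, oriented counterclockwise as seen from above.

Let S be the flat disk x^2 + y^2 ≤ 9 in the plane z = 3, with upward unit normal n̂ = ẑ. By Stokes' theorem,

    ∮_C F · dr = ∬_S (∇ × F) · n̂ dS = ∬_D (curl F)_z dA,

where D is the disk x^2 + y^2 ≤ 9.

Compute the curl of F = (-17y (z + 1), 17x (z + 1), 0):
    (∇ × F)_x = ∂F_z/∂y - ∂F_y/∂z = -17x,
    (∇ × F)_y = ∂F_x/∂z - ∂F_z/∂x = -17y,
    (∇ × F)_z = ∂F_y/∂x - ∂F_x/∂y = 34z + 34.

On z = 3, (curl F)_z = 136.

Convert to polar (x = r cos θ, y = r sin θ, dA = r dr dθ); the integrand becomes 136, so

    ∬_D (curl F)_z dA = ∫_0^{2π} ∫_0^{3} (136) · r dr dθ.

Inner (r from 0 to 3): 612.
Outer (θ from 0 to 2π): 1224π.

Therefore ∮_C F · dr = 1224π.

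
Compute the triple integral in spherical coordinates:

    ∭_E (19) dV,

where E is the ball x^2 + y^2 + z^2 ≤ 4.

In spherical coordinates, x = ρ sin(φ) cos(θ), y = ρ sin(φ) sin(θ), z = ρ cos(φ), and dV = ρ^2 sin(φ) dρ dφ dθ.

The integrand becomes 19, so

    ∭_E (19) dV = ∫_{0}^{2π} ∫_{0}^{π} ∫_{0}^{2} (19) · ρ^2 sin(φ) dρ dφ dθ.

Inner (ρ): 152sin(φ)/3.
Middle (φ): 304/3.
Outer (θ): 608π/3.

Therefore the triple integral equals 608π/3.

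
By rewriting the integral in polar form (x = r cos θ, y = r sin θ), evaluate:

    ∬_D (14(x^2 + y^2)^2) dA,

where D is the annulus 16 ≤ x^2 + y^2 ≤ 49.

The region D is 4 ≤ r ≤ 7, 0 ≤ θ ≤ 2π in polar coordinates, where x = r cos(θ), y = r sin(θ), and dA = r dr dθ.

Under the substitution, the integrand becomes 14r^4, so

    ∬_D (14(x^2 + y^2)^2) dA = ∫_{0}^{2π} ∫_{4}^{7} (14r^4) · r dr dθ.

Inner integral (in r): ∫_{4}^{7} (14r^4) · r dr = 264957.

Outer integral (in θ): ∫_{0}^{2π} (264957) dθ = 529914π.

Therefore ∬_D (14(x^2 + y^2)^2) dA = 529914π.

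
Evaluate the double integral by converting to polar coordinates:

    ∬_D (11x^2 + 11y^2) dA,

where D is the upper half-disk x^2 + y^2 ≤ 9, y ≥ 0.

The region D is 0 ≤ r ≤ 3, 0 ≤ θ ≤ π in polar coordinates, where x = r cos(θ), y = r sin(θ), and dA = r dr dθ.

Under the substitution, the integrand becomes 11r^2, so

    ∬_D (11x^2 + 11y^2) dA = ∫_{0}^{π} ∫_{0}^{3} (11r^2) · r dr dθ.

Inner integral (in r): ∫_{0}^{3} (11r^2) · r dr = 891/4.

Outer integral (in θ): ∫_{0}^{π} (891/4) dθ = 891π/4.

Therefore ∬_D (11x^2 + 11y^2) dA = 891π/4.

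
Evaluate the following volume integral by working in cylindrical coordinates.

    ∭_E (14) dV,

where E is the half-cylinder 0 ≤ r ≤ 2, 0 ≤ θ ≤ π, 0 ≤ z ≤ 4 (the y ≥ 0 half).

In cylindrical coordinates, x = r cos(θ), y = r sin(θ), z = z, and dV = r dr dθ dz.

The integrand becomes 14, so

    ∭_E (14) dV = ∫_{0}^{π} ∫_{0}^{2} ∫_{0}^{4} (14) · r dz dr dθ.

Inner (z): 56r.
Middle (r from 0 to 2): 112.
Outer (θ): 112π.

Therefore the triple integral equals 112π.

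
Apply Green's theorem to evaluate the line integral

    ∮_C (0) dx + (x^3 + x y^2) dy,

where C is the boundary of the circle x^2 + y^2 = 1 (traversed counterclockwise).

Green's theorem converts the closed line integral into a double integral over the enclosed region D:

    ∮_C P dx + Q dy = ∬_D (∂Q/∂x - ∂P/∂y) dA.

Here P = 0, Q = x^3 + x y^2, so

    ∂Q/∂x = 3x^2 + y^2,    ∂P/∂y = 0,
    ∂Q/∂x - ∂P/∂y = 3x^2 + y^2.

D is the region x^2 + y^2 ≤ 1. Evaluating the double integral:

In polar coordinates (x = r cos θ, y = r sin θ, dA = r dr dθ) the integrand becomes r^2(cos(2θ) + 2), so

    ∬_D (3x^2 + y^2) dA = ∫_0^{2π} ∫_0^{1} (r^2(cos(2θ) + 2)) · r dr dθ.

Inner (r from 0 to 1): cos(2θ)/4 + 1/2.
Outer (θ from 0 to 2π): π.

Therefore ∮_C P dx + Q dy = π.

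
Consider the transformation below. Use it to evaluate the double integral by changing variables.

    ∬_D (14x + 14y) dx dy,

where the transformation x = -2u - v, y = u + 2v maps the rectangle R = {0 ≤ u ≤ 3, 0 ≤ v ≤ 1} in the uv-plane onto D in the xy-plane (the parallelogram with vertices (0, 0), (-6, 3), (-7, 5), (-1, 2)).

Compute the Jacobian determinant of (x, y) with respect to (u, v):

    ∂(x,y)/∂(u,v) = | -2  -1 | = (-2)(2) - (-1)(1) = -3.
                   | 1  2 |

Its absolute value is |J| = 3 (the area scaling factor).

Substituting x = -2u - v, y = u + 2v into the integrand,

    14x + 14y → -14u + 14v,

so the integral becomes

    ∬_R (-14u + 14v) · |J| du dv = ∫_0^3 ∫_0^1 (-42u + 42v) dv du.

Inner (v): 21 - 42u.
Outer (u): -126.

Therefore ∬_D (14x + 14y) dx dy = -126.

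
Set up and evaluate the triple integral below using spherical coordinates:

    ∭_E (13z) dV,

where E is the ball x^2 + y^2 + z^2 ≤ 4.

In spherical coordinates, x = ρ sin(φ) cos(θ), y = ρ sin(φ) sin(θ), z = ρ cos(φ), and dV = ρ^2 sin(φ) dρ dφ dθ.

The integrand becomes 13ρ cos(φ), so

    ∭_E (13z) dV = ∫_{0}^{2π} ∫_{0}^{π} ∫_{0}^{2} (13ρ cos(φ)) · ρ^2 sin(φ) dρ dφ dθ.

Inner (ρ): 26sin(2φ).
Middle (φ): 0.
Outer (θ): 0.

Therefore the triple integral equals 0.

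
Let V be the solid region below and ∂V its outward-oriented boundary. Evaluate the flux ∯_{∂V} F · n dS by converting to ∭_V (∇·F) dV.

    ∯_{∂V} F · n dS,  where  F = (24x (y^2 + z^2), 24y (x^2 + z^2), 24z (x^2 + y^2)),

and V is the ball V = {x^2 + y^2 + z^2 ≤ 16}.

By the divergence theorem,

    ∯_{∂V} F · n dS = ∭_V (∇ · F) dV.

Compute the divergence:
    ∇ · F = ∂F_x/∂x + ∂F_y/∂y + ∂F_z/∂z = 24y^2 + 24z^2 + 24x^2 + 24z^2 + 24x^2 + 24y^2 = 48x^2 + 48y^2 + 48z^2.

In spherical coordinates, x = ρ sin(φ) cos(θ), y = ρ sin(φ) sin(θ), z = ρ cos(φ), dV = ρ^2 sin(φ) dρ dφ dθ, with 0 ≤ ρ ≤ 4, 0 ≤ φ ≤ π, 0 ≤ θ ≤ 2π.

The integrand, after substitution and multiplying by the volume element, becomes (48ρ^2) · ρ^2 sin(φ), so

    ∭_V (∇·F) dV = ∫_0^{2π} ∫_0^{π} ∫_0^{4} (48ρ^2) · ρ^2 sin(φ) dρ dφ dθ.

Inner (ρ from 0 to 4): 49152sin(φ)/5.
Middle (φ from 0 to π): 98304/5.
Outer (θ from 0 to 2π): 196608π/5.

Therefore ∯_{∂V} F · n dS = 196608π/5.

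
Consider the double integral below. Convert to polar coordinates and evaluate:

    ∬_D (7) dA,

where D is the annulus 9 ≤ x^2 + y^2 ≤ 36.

The region D is 3 ≤ r ≤ 6, 0 ≤ θ ≤ 2π in polar coordinates, where x = r cos(θ), y = r sin(θ), and dA = r dr dθ.

Under the substitution, the integrand becomes 7, so

    ∬_D (7) dA = ∫_{0}^{2π} ∫_{3}^{6} (7) · r dr dθ.

Inner integral (in r): ∫_{3}^{6} (7) · r dr = 189/2.

Outer integral (in θ): ∫_{0}^{2π} (189/2) dθ = 189π.

Therefore ∬_D (7) dA = 189π.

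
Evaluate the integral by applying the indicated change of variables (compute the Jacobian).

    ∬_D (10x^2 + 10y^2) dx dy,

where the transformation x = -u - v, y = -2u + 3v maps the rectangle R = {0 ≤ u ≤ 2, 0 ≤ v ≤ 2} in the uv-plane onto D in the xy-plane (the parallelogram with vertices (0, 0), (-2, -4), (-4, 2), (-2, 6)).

Compute the Jacobian determinant of (x, y) with respect to (u, v):

    ∂(x,y)/∂(u,v) = | -1  -1 | = (-1)(3) - (-1)(-2) = -5.
                   | -2  3 |

Its absolute value is |J| = 5 (the area scaling factor).

Substituting x = -u - v, y = -2u + 3v into the integrand,

    10x^2 + 10y^2 → 50u^2 - 100u v + 100v^2,

so the integral becomes

    ∬_R (50u^2 - 100u v + 100v^2) · |J| du dv = ∫_0^2 ∫_0^2 (250u^2 - 500u v + 500v^2) dv du.

Inner (v): 500u^2 - 1000u + 4000/3.
Outer (u): 2000.

Therefore ∬_D (10x^2 + 10y^2) dx dy = 2000.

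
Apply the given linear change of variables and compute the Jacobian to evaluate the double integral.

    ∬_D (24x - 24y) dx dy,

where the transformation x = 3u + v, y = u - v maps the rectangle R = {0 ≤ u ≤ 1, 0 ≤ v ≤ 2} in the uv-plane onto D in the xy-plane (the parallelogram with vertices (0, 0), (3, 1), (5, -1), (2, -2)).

Compute the Jacobian determinant of (x, y) with respect to (u, v):

    ∂(x,y)/∂(u,v) = | 3  1 | = (3)(-1) - (1)(1) = -4.
                   | 1  -1 |

Its absolute value is |J| = 4 (the area scaling factor).

Substituting x = 3u + v, y = u - v into the integrand,

    24x - 24y → 48u + 48v,

so the integral becomes

    ∬_R (48u + 48v) · |J| du dv = ∫_0^1 ∫_0^2 (192u + 192v) dv du.

Inner (v): 384u + 384.
Outer (u): 576.

Therefore ∬_D (24x - 24y) dx dy = 576.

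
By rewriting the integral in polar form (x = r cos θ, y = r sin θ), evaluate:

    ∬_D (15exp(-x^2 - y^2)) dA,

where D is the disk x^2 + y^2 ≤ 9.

The region D is 0 ≤ r ≤ 3, 0 ≤ θ ≤ 2π in polar coordinates, where x = r cos(θ), y = r sin(θ), and dA = r dr dθ.

Under the substitution, the integrand becomes 15exp(-r^2), so

    ∬_D (15exp(-x^2 - y^2)) dA = ∫_{0}^{2π} ∫_{0}^{3} (15exp(-r^2)) · r dr dθ.

Inner integral (in r): ∫_{0}^{3} (15exp(-r^2)) · r dr = 15/2 - 15exp(-9)/2.

Outer integral (in θ): ∫_{0}^{2π} (15/2 - 15exp(-9)/2) dθ = -15π exp(-9) + 15π.

Therefore ∬_D (15exp(-x^2 - y^2)) dA = -15π exp(-9) + 15π.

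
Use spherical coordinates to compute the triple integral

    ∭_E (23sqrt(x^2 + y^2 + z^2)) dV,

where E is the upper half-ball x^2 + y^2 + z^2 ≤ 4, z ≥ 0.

In spherical coordinates, x = ρ sin(φ) cos(θ), y = ρ sin(φ) sin(θ), z = ρ cos(φ), and dV = ρ^2 sin(φ) dρ dφ dθ.

The integrand becomes 23ρ, so

    ∭_E (23sqrt(x^2 + y^2 + z^2)) dV = ∫_{0}^{2π} ∫_{0}^{π/2} ∫_{0}^{2} (23ρ) · ρ^2 sin(φ) dρ dφ dθ.

Inner (ρ): 92sin(φ).
Middle (φ): 92.
Outer (θ): 184π.

Therefore the triple integral equals 184π.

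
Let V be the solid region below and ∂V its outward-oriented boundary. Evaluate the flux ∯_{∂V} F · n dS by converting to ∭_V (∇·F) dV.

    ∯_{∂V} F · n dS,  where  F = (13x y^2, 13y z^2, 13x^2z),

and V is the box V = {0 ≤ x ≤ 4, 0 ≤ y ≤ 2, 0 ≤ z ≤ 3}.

By the divergence theorem,

    ∯_{∂V} F · n dS = ∭_V (∇ · F) dV.

Compute the divergence:
    ∇ · F = ∂F_x/∂x + ∂F_y/∂y + ∂F_z/∂z = 13y^2 + 13z^2 + 13x^2 = 13x^2 + 13y^2 + 13z^2.

V is a rectangular box, so dV = dx dy dz with 0 ≤ x ≤ 4, 0 ≤ y ≤ 2, 0 ≤ z ≤ 3.

Integrate (13x^2 + 13y^2 + 13z^2) over V as an iterated integral:

    ∭_V (∇·F) dV = ∫_0^{4} ∫_0^{2} ∫_0^{3} (13x^2 + 13y^2 + 13z^2) dz dy dx.

Inner (z from 0 to 3): 39x^2 + 39y^2 + 117.
Middle (y from 0 to 2): 78x^2 + 338.
Outer (x from 0 to 4): 3016.

Therefore ∯_{∂V} F · n dS = 3016.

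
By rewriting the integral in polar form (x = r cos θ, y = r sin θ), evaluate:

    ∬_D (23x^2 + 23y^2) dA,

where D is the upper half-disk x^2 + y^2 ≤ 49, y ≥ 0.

The region D is 0 ≤ r ≤ 7, 0 ≤ θ ≤ π in polar coordinates, where x = r cos(θ), y = r sin(θ), and dA = r dr dθ.

Under the substitution, the integrand becomes 23r^2, so

    ∬_D (23x^2 + 23y^2) dA = ∫_{0}^{π} ∫_{0}^{7} (23r^2) · r dr dθ.

Inner integral (in r): ∫_{0}^{7} (23r^2) · r dr = 55223/4.

Outer integral (in θ): ∫_{0}^{π} (55223/4) dθ = 55223π/4.

Therefore ∬_D (23x^2 + 23y^2) dA = 55223π/4.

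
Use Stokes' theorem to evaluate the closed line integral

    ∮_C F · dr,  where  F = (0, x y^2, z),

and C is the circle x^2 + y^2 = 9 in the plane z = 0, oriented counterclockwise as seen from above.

Let S be the flat disk x^2 + y^2 ≤ 9 in the plane z = 0, with upward unit normal n̂ = ẑ. By Stokes' theorem,

    ∮_C F · dr = ∬_S (∇ × F) · n̂ dS = ∬_D (curl F)_z dA,

where D is the disk x^2 + y^2 ≤ 9.

Compute the curl of F = (0, x y^2, z):
    (∇ × F)_x = ∂F_z/∂y - ∂F_y/∂z = 0,
    (∇ × F)_y = ∂F_x/∂z - ∂F_z/∂x = 0,
    (∇ × F)_z = ∂F_y/∂x - ∂F_x/∂y = y^2.

On z = 0, (curl F)_z = y^2.

Convert to polar (x = r cos θ, y = r sin θ, dA = r dr dθ); the integrand becomes r^2sin(θ)^2, so

    ∬_D (curl F)_z dA = ∫_0^{2π} ∫_0^{3} (r^2sin(θ)^2) · r dr dθ.

Inner (r from 0 to 3): 81sin(θ)^2/4.
Outer (θ from 0 to 2π): 81π/4.

Therefore ∮_C F · dr = 81π/4.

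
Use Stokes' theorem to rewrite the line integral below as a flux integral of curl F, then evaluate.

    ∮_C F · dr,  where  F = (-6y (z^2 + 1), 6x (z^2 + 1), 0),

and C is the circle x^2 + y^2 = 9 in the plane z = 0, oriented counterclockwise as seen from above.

Let S be the flat disk x^2 + y^2 ≤ 9 in the plane z = 0, with upward unit normal n̂ = ẑ. By Stokes' theorem,

    ∮_C F · dr = ∬_S (∇ × F) · n̂ dS = ∬_D (curl F)_z dA,

where D is the disk x^2 + y^2 ≤ 9.

Compute the curl of F = (-6y (z^2 + 1), 6x (z^2 + 1), 0):
    (∇ × F)_x = ∂F_z/∂y - ∂F_y/∂z = -12x z,
    (∇ × F)_y = ∂F_x/∂z - ∂F_z/∂x = -12y z,
    (∇ × F)_z = ∂F_y/∂x - ∂F_x/∂y = 12z^2 + 12.

On z = 0, (curl F)_z = 12.

Convert to polar (x = r cos θ, y = r sin θ, dA = r dr dθ); the integrand becomes 12, so

    ∬_D (curl F)_z dA = ∫_0^{2π} ∫_0^{3} (12) · r dr dθ.

Inner (r from 0 to 3): 54.
Outer (θ from 0 to 2π): 108π.

Therefore ∮_C F · dr = 108π.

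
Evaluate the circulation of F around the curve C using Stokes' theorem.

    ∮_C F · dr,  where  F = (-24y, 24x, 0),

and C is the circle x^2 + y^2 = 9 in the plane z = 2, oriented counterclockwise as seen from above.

Let S be the flat disk x^2 + y^2 ≤ 9 in the plane z = 2, with upward unit normal n̂ = ẑ. By Stokes' theorem,

    ∮_C F · dr = ∬_S (∇ × F) · n̂ dS = ∬_D (curl F)_z dA,

where D is the disk x^2 + y^2 ≤ 9.

Compute the curl of F = (-24y, 24x, 0):
    (∇ × F)_x = ∂F_z/∂y - ∂F_y/∂z = 0,
    (∇ × F)_y = ∂F_x/∂z - ∂F_z/∂x = 0,
    (∇ × F)_z = ∂F_y/∂x - ∂F_x/∂y = 48.

On z = 2, (curl F)_z = 48.

Convert to polar (x = r cos θ, y = r sin θ, dA = r dr dθ); the integrand becomes 48, so

    ∬_D (curl F)_z dA = ∫_0^{2π} ∫_0^{3} (48) · r dr dθ.

Inner (r from 0 to 3): 216.
Outer (θ from 0 to 2π): 432π.

Therefore ∮_C F · dr = 432π.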